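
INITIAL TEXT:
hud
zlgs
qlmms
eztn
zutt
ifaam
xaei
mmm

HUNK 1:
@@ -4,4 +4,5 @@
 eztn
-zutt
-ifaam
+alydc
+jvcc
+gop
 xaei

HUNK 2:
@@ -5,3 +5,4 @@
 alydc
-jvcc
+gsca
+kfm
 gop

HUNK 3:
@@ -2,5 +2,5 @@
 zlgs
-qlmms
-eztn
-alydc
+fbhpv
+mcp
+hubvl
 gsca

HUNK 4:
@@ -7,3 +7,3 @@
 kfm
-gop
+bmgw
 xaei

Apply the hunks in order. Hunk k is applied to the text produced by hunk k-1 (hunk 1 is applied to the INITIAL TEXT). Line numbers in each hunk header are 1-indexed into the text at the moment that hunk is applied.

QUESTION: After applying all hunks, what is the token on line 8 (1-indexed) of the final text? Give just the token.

Answer: bmgw

Derivation:
Hunk 1: at line 4 remove [zutt,ifaam] add [alydc,jvcc,gop] -> 9 lines: hud zlgs qlmms eztn alydc jvcc gop xaei mmm
Hunk 2: at line 5 remove [jvcc] add [gsca,kfm] -> 10 lines: hud zlgs qlmms eztn alydc gsca kfm gop xaei mmm
Hunk 3: at line 2 remove [qlmms,eztn,alydc] add [fbhpv,mcp,hubvl] -> 10 lines: hud zlgs fbhpv mcp hubvl gsca kfm gop xaei mmm
Hunk 4: at line 7 remove [gop] add [bmgw] -> 10 lines: hud zlgs fbhpv mcp hubvl gsca kfm bmgw xaei mmm
Final line 8: bmgw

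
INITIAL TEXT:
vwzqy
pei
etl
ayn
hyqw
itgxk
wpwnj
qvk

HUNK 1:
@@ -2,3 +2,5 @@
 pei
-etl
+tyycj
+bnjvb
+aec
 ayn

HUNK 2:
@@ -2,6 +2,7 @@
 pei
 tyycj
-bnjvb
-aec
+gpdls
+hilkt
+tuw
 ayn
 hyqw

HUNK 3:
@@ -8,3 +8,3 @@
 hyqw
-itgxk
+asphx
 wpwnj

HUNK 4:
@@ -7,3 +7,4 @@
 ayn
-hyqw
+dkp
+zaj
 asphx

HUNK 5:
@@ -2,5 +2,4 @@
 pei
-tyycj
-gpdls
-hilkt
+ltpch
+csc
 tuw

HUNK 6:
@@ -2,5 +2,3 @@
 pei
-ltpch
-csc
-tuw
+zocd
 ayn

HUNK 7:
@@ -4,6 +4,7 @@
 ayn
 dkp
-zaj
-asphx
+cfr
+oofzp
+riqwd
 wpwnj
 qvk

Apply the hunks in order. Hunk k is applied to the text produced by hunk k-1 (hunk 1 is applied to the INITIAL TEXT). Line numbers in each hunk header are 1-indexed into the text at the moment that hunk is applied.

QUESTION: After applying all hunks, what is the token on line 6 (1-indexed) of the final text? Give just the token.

Answer: cfr

Derivation:
Hunk 1: at line 2 remove [etl] add [tyycj,bnjvb,aec] -> 10 lines: vwzqy pei tyycj bnjvb aec ayn hyqw itgxk wpwnj qvk
Hunk 2: at line 2 remove [bnjvb,aec] add [gpdls,hilkt,tuw] -> 11 lines: vwzqy pei tyycj gpdls hilkt tuw ayn hyqw itgxk wpwnj qvk
Hunk 3: at line 8 remove [itgxk] add [asphx] -> 11 lines: vwzqy pei tyycj gpdls hilkt tuw ayn hyqw asphx wpwnj qvk
Hunk 4: at line 7 remove [hyqw] add [dkp,zaj] -> 12 lines: vwzqy pei tyycj gpdls hilkt tuw ayn dkp zaj asphx wpwnj qvk
Hunk 5: at line 2 remove [tyycj,gpdls,hilkt] add [ltpch,csc] -> 11 lines: vwzqy pei ltpch csc tuw ayn dkp zaj asphx wpwnj qvk
Hunk 6: at line 2 remove [ltpch,csc,tuw] add [zocd] -> 9 lines: vwzqy pei zocd ayn dkp zaj asphx wpwnj qvk
Hunk 7: at line 4 remove [zaj,asphx] add [cfr,oofzp,riqwd] -> 10 lines: vwzqy pei zocd ayn dkp cfr oofzp riqwd wpwnj qvk
Final line 6: cfr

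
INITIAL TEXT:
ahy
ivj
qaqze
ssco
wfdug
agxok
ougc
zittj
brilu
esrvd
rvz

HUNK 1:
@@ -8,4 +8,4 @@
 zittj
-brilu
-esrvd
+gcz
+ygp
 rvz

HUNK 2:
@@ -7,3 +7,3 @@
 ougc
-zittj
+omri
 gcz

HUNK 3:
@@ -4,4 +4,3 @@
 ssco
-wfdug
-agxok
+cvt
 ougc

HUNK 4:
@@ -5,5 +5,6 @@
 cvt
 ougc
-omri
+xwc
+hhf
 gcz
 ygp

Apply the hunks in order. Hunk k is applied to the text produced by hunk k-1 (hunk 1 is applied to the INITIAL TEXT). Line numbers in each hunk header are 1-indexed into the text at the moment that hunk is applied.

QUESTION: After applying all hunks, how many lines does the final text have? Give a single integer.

Hunk 1: at line 8 remove [brilu,esrvd] add [gcz,ygp] -> 11 lines: ahy ivj qaqze ssco wfdug agxok ougc zittj gcz ygp rvz
Hunk 2: at line 7 remove [zittj] add [omri] -> 11 lines: ahy ivj qaqze ssco wfdug agxok ougc omri gcz ygp rvz
Hunk 3: at line 4 remove [wfdug,agxok] add [cvt] -> 10 lines: ahy ivj qaqze ssco cvt ougc omri gcz ygp rvz
Hunk 4: at line 5 remove [omri] add [xwc,hhf] -> 11 lines: ahy ivj qaqze ssco cvt ougc xwc hhf gcz ygp rvz
Final line count: 11

Answer: 11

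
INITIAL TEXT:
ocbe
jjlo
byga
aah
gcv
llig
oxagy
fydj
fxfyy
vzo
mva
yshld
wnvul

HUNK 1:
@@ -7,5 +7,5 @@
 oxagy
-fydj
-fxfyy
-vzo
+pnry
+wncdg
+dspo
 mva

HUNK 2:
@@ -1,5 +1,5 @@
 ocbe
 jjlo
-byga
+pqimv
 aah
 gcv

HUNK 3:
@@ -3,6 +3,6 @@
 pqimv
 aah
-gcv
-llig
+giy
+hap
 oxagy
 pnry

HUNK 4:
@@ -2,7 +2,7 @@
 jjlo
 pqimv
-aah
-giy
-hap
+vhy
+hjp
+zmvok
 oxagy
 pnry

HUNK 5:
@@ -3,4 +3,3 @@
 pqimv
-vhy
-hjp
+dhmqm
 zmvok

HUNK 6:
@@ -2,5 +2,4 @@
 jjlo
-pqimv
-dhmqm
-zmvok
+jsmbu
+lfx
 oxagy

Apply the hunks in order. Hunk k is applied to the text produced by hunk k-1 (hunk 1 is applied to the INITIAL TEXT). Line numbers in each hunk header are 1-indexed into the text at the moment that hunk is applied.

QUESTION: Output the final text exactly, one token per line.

Answer: ocbe
jjlo
jsmbu
lfx
oxagy
pnry
wncdg
dspo
mva
yshld
wnvul

Derivation:
Hunk 1: at line 7 remove [fydj,fxfyy,vzo] add [pnry,wncdg,dspo] -> 13 lines: ocbe jjlo byga aah gcv llig oxagy pnry wncdg dspo mva yshld wnvul
Hunk 2: at line 1 remove [byga] add [pqimv] -> 13 lines: ocbe jjlo pqimv aah gcv llig oxagy pnry wncdg dspo mva yshld wnvul
Hunk 3: at line 3 remove [gcv,llig] add [giy,hap] -> 13 lines: ocbe jjlo pqimv aah giy hap oxagy pnry wncdg dspo mva yshld wnvul
Hunk 4: at line 2 remove [aah,giy,hap] add [vhy,hjp,zmvok] -> 13 lines: ocbe jjlo pqimv vhy hjp zmvok oxagy pnry wncdg dspo mva yshld wnvul
Hunk 5: at line 3 remove [vhy,hjp] add [dhmqm] -> 12 lines: ocbe jjlo pqimv dhmqm zmvok oxagy pnry wncdg dspo mva yshld wnvul
Hunk 6: at line 2 remove [pqimv,dhmqm,zmvok] add [jsmbu,lfx] -> 11 lines: ocbe jjlo jsmbu lfx oxagy pnry wncdg dspo mva yshld wnvul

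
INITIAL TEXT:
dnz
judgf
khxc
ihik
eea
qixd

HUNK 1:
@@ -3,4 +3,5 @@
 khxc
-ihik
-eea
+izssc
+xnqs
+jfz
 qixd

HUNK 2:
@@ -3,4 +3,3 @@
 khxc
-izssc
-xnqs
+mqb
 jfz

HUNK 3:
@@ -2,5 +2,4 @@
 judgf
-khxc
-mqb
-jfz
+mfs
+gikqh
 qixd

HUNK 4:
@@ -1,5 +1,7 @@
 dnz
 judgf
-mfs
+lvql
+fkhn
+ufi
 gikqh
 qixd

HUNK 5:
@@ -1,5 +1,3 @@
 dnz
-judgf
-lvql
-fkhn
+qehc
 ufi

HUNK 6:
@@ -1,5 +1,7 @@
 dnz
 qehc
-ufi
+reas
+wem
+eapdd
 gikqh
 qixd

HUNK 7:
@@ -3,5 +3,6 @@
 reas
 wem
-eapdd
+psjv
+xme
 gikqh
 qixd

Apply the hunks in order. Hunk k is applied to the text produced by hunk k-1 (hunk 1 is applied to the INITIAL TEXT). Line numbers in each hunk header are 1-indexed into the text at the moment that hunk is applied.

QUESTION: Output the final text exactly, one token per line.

Hunk 1: at line 3 remove [ihik,eea] add [izssc,xnqs,jfz] -> 7 lines: dnz judgf khxc izssc xnqs jfz qixd
Hunk 2: at line 3 remove [izssc,xnqs] add [mqb] -> 6 lines: dnz judgf khxc mqb jfz qixd
Hunk 3: at line 2 remove [khxc,mqb,jfz] add [mfs,gikqh] -> 5 lines: dnz judgf mfs gikqh qixd
Hunk 4: at line 1 remove [mfs] add [lvql,fkhn,ufi] -> 7 lines: dnz judgf lvql fkhn ufi gikqh qixd
Hunk 5: at line 1 remove [judgf,lvql,fkhn] add [qehc] -> 5 lines: dnz qehc ufi gikqh qixd
Hunk 6: at line 1 remove [ufi] add [reas,wem,eapdd] -> 7 lines: dnz qehc reas wem eapdd gikqh qixd
Hunk 7: at line 3 remove [eapdd] add [psjv,xme] -> 8 lines: dnz qehc reas wem psjv xme gikqh qixd

Answer: dnz
qehc
reas
wem
psjv
xme
gikqh
qixd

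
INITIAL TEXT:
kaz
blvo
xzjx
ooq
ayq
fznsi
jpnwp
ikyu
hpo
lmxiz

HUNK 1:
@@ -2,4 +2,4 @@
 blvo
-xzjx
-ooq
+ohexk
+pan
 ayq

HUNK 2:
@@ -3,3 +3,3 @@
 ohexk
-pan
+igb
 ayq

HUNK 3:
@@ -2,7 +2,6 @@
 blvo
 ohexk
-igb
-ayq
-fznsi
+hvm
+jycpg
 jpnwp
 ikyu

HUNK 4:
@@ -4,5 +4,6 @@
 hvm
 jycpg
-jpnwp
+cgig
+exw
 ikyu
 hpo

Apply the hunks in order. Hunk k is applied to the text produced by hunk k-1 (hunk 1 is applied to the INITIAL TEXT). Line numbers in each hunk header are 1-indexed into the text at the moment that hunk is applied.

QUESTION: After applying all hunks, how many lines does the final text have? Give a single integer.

Hunk 1: at line 2 remove [xzjx,ooq] add [ohexk,pan] -> 10 lines: kaz blvo ohexk pan ayq fznsi jpnwp ikyu hpo lmxiz
Hunk 2: at line 3 remove [pan] add [igb] -> 10 lines: kaz blvo ohexk igb ayq fznsi jpnwp ikyu hpo lmxiz
Hunk 3: at line 2 remove [igb,ayq,fznsi] add [hvm,jycpg] -> 9 lines: kaz blvo ohexk hvm jycpg jpnwp ikyu hpo lmxiz
Hunk 4: at line 4 remove [jpnwp] add [cgig,exw] -> 10 lines: kaz blvo ohexk hvm jycpg cgig exw ikyu hpo lmxiz
Final line count: 10

Answer: 10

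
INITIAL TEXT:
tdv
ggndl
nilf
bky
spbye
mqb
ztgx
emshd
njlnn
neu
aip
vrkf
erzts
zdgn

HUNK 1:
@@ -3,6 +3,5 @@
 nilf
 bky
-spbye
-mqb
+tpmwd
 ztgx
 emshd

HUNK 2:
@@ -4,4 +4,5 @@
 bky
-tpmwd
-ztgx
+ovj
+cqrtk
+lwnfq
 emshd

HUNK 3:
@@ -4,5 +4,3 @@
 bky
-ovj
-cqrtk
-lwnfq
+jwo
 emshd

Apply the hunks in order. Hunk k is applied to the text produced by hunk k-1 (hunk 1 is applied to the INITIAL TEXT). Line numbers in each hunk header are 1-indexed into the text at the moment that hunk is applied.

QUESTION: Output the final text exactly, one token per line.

Answer: tdv
ggndl
nilf
bky
jwo
emshd
njlnn
neu
aip
vrkf
erzts
zdgn

Derivation:
Hunk 1: at line 3 remove [spbye,mqb] add [tpmwd] -> 13 lines: tdv ggndl nilf bky tpmwd ztgx emshd njlnn neu aip vrkf erzts zdgn
Hunk 2: at line 4 remove [tpmwd,ztgx] add [ovj,cqrtk,lwnfq] -> 14 lines: tdv ggndl nilf bky ovj cqrtk lwnfq emshd njlnn neu aip vrkf erzts zdgn
Hunk 3: at line 4 remove [ovj,cqrtk,lwnfq] add [jwo] -> 12 lines: tdv ggndl nilf bky jwo emshd njlnn neu aip vrkf erzts zdgn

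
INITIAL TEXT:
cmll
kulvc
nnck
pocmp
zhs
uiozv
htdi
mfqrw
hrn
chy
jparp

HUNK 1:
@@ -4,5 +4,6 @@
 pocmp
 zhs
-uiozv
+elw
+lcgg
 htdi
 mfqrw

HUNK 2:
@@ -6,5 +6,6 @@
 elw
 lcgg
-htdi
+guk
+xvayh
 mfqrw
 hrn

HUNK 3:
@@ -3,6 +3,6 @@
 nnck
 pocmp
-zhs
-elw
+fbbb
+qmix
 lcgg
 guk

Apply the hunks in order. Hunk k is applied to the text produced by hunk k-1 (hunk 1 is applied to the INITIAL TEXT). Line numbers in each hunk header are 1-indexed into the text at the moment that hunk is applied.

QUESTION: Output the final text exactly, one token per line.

Answer: cmll
kulvc
nnck
pocmp
fbbb
qmix
lcgg
guk
xvayh
mfqrw
hrn
chy
jparp

Derivation:
Hunk 1: at line 4 remove [uiozv] add [elw,lcgg] -> 12 lines: cmll kulvc nnck pocmp zhs elw lcgg htdi mfqrw hrn chy jparp
Hunk 2: at line 6 remove [htdi] add [guk,xvayh] -> 13 lines: cmll kulvc nnck pocmp zhs elw lcgg guk xvayh mfqrw hrn chy jparp
Hunk 3: at line 3 remove [zhs,elw] add [fbbb,qmix] -> 13 lines: cmll kulvc nnck pocmp fbbb qmix lcgg guk xvayh mfqrw hrn chy jparp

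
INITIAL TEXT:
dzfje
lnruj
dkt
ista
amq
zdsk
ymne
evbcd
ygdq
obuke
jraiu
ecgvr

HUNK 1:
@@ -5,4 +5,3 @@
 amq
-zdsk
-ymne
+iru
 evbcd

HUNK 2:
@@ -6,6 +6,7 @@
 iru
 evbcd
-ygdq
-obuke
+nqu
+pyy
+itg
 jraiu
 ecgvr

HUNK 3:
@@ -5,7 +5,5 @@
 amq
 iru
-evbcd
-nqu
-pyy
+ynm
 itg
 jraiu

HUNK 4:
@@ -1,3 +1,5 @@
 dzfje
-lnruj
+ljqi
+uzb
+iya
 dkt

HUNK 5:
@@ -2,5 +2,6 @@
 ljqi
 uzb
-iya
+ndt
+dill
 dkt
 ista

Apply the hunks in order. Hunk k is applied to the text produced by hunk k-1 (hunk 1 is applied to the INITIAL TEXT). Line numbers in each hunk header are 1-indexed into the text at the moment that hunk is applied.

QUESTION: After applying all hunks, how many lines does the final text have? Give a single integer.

Hunk 1: at line 5 remove [zdsk,ymne] add [iru] -> 11 lines: dzfje lnruj dkt ista amq iru evbcd ygdq obuke jraiu ecgvr
Hunk 2: at line 6 remove [ygdq,obuke] add [nqu,pyy,itg] -> 12 lines: dzfje lnruj dkt ista amq iru evbcd nqu pyy itg jraiu ecgvr
Hunk 3: at line 5 remove [evbcd,nqu,pyy] add [ynm] -> 10 lines: dzfje lnruj dkt ista amq iru ynm itg jraiu ecgvr
Hunk 4: at line 1 remove [lnruj] add [ljqi,uzb,iya] -> 12 lines: dzfje ljqi uzb iya dkt ista amq iru ynm itg jraiu ecgvr
Hunk 5: at line 2 remove [iya] add [ndt,dill] -> 13 lines: dzfje ljqi uzb ndt dill dkt ista amq iru ynm itg jraiu ecgvr
Final line count: 13

Answer: 13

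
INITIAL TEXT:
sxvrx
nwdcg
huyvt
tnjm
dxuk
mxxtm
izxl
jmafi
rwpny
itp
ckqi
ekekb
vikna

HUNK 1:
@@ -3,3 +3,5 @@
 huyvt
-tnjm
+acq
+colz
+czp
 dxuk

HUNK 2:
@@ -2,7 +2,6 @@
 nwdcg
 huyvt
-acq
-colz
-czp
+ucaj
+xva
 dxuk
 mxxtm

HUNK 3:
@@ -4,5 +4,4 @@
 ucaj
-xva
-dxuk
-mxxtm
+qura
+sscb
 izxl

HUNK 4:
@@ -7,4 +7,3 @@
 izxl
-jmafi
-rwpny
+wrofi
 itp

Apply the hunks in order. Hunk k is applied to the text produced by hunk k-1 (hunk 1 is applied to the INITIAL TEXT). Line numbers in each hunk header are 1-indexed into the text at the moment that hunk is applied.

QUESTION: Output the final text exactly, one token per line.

Answer: sxvrx
nwdcg
huyvt
ucaj
qura
sscb
izxl
wrofi
itp
ckqi
ekekb
vikna

Derivation:
Hunk 1: at line 3 remove [tnjm] add [acq,colz,czp] -> 15 lines: sxvrx nwdcg huyvt acq colz czp dxuk mxxtm izxl jmafi rwpny itp ckqi ekekb vikna
Hunk 2: at line 2 remove [acq,colz,czp] add [ucaj,xva] -> 14 lines: sxvrx nwdcg huyvt ucaj xva dxuk mxxtm izxl jmafi rwpny itp ckqi ekekb vikna
Hunk 3: at line 4 remove [xva,dxuk,mxxtm] add [qura,sscb] -> 13 lines: sxvrx nwdcg huyvt ucaj qura sscb izxl jmafi rwpny itp ckqi ekekb vikna
Hunk 4: at line 7 remove [jmafi,rwpny] add [wrofi] -> 12 lines: sxvrx nwdcg huyvt ucaj qura sscb izxl wrofi itp ckqi ekekb vikna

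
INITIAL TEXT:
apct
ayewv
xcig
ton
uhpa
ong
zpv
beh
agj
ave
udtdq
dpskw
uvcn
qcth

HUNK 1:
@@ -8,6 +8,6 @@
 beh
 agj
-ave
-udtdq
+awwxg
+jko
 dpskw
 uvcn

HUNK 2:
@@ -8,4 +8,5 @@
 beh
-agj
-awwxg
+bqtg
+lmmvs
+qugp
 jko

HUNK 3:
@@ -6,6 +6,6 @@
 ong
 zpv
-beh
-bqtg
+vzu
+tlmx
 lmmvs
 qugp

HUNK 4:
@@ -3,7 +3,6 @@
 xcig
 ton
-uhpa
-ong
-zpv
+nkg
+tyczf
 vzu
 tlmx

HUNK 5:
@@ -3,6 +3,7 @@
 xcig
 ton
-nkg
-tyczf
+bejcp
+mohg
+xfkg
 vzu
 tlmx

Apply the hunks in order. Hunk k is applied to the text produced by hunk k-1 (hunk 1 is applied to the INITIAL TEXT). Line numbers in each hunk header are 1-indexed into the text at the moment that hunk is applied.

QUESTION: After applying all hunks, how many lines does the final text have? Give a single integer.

Answer: 15

Derivation:
Hunk 1: at line 8 remove [ave,udtdq] add [awwxg,jko] -> 14 lines: apct ayewv xcig ton uhpa ong zpv beh agj awwxg jko dpskw uvcn qcth
Hunk 2: at line 8 remove [agj,awwxg] add [bqtg,lmmvs,qugp] -> 15 lines: apct ayewv xcig ton uhpa ong zpv beh bqtg lmmvs qugp jko dpskw uvcn qcth
Hunk 3: at line 6 remove [beh,bqtg] add [vzu,tlmx] -> 15 lines: apct ayewv xcig ton uhpa ong zpv vzu tlmx lmmvs qugp jko dpskw uvcn qcth
Hunk 4: at line 3 remove [uhpa,ong,zpv] add [nkg,tyczf] -> 14 lines: apct ayewv xcig ton nkg tyczf vzu tlmx lmmvs qugp jko dpskw uvcn qcth
Hunk 5: at line 3 remove [nkg,tyczf] add [bejcp,mohg,xfkg] -> 15 lines: apct ayewv xcig ton bejcp mohg xfkg vzu tlmx lmmvs qugp jko dpskw uvcn qcth
Final line count: 15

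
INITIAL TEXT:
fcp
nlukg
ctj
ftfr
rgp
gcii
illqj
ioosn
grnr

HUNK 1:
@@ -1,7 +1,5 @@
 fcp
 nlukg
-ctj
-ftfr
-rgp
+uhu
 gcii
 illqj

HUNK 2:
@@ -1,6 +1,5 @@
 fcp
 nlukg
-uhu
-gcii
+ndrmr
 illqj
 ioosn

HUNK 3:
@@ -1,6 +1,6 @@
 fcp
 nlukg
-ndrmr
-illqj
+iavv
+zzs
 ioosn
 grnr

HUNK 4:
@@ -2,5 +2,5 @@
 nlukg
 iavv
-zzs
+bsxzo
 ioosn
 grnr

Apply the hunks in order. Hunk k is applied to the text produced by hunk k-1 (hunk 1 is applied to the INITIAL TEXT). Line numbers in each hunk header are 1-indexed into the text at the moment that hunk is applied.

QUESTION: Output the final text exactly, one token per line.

Hunk 1: at line 1 remove [ctj,ftfr,rgp] add [uhu] -> 7 lines: fcp nlukg uhu gcii illqj ioosn grnr
Hunk 2: at line 1 remove [uhu,gcii] add [ndrmr] -> 6 lines: fcp nlukg ndrmr illqj ioosn grnr
Hunk 3: at line 1 remove [ndrmr,illqj] add [iavv,zzs] -> 6 lines: fcp nlukg iavv zzs ioosn grnr
Hunk 4: at line 2 remove [zzs] add [bsxzo] -> 6 lines: fcp nlukg iavv bsxzo ioosn grnr

Answer: fcp
nlukg
iavv
bsxzo
ioosn
grnr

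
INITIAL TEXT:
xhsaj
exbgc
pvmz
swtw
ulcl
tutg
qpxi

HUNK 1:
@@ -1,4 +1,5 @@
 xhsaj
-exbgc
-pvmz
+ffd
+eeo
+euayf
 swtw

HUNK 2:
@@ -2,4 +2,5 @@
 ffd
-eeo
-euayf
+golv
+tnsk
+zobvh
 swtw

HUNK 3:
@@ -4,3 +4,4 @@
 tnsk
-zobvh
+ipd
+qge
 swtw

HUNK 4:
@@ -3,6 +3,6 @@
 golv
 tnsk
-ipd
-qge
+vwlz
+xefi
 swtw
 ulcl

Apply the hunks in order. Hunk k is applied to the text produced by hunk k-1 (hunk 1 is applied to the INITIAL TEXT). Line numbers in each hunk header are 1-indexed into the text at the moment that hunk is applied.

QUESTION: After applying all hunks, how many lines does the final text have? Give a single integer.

Answer: 10

Derivation:
Hunk 1: at line 1 remove [exbgc,pvmz] add [ffd,eeo,euayf] -> 8 lines: xhsaj ffd eeo euayf swtw ulcl tutg qpxi
Hunk 2: at line 2 remove [eeo,euayf] add [golv,tnsk,zobvh] -> 9 lines: xhsaj ffd golv tnsk zobvh swtw ulcl tutg qpxi
Hunk 3: at line 4 remove [zobvh] add [ipd,qge] -> 10 lines: xhsaj ffd golv tnsk ipd qge swtw ulcl tutg qpxi
Hunk 4: at line 3 remove [ipd,qge] add [vwlz,xefi] -> 10 lines: xhsaj ffd golv tnsk vwlz xefi swtw ulcl tutg qpxi
Final line count: 10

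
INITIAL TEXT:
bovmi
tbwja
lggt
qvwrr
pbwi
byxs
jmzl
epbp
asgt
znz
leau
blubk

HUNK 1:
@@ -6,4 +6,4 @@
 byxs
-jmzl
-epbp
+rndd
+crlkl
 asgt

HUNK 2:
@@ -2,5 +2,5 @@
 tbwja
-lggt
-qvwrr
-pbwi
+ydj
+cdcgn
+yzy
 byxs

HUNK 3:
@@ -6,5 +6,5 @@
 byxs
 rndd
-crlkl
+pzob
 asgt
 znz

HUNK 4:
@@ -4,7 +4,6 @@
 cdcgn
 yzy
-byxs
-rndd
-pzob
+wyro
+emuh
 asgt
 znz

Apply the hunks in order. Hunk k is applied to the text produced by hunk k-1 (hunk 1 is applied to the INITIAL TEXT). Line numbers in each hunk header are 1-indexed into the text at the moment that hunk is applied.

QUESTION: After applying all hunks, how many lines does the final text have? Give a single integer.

Hunk 1: at line 6 remove [jmzl,epbp] add [rndd,crlkl] -> 12 lines: bovmi tbwja lggt qvwrr pbwi byxs rndd crlkl asgt znz leau blubk
Hunk 2: at line 2 remove [lggt,qvwrr,pbwi] add [ydj,cdcgn,yzy] -> 12 lines: bovmi tbwja ydj cdcgn yzy byxs rndd crlkl asgt znz leau blubk
Hunk 3: at line 6 remove [crlkl] add [pzob] -> 12 lines: bovmi tbwja ydj cdcgn yzy byxs rndd pzob asgt znz leau blubk
Hunk 4: at line 4 remove [byxs,rndd,pzob] add [wyro,emuh] -> 11 lines: bovmi tbwja ydj cdcgn yzy wyro emuh asgt znz leau blubk
Final line count: 11

Answer: 11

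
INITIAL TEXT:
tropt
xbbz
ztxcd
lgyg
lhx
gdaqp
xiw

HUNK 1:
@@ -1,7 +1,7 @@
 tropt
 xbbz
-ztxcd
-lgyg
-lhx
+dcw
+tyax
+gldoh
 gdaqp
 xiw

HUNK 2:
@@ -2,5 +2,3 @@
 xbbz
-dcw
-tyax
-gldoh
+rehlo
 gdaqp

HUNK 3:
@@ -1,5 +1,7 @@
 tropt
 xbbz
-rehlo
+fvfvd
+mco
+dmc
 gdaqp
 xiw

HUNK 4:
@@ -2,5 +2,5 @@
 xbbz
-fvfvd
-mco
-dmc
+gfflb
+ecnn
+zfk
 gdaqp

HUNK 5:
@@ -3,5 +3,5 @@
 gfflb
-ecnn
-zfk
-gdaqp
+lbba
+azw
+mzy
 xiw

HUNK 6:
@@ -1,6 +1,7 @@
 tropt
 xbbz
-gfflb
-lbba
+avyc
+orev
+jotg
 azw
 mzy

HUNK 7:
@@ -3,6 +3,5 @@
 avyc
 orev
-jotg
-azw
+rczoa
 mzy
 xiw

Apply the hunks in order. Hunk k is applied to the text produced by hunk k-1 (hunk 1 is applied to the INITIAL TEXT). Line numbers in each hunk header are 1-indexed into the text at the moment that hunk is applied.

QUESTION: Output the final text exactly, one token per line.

Answer: tropt
xbbz
avyc
orev
rczoa
mzy
xiw

Derivation:
Hunk 1: at line 1 remove [ztxcd,lgyg,lhx] add [dcw,tyax,gldoh] -> 7 lines: tropt xbbz dcw tyax gldoh gdaqp xiw
Hunk 2: at line 2 remove [dcw,tyax,gldoh] add [rehlo] -> 5 lines: tropt xbbz rehlo gdaqp xiw
Hunk 3: at line 1 remove [rehlo] add [fvfvd,mco,dmc] -> 7 lines: tropt xbbz fvfvd mco dmc gdaqp xiw
Hunk 4: at line 2 remove [fvfvd,mco,dmc] add [gfflb,ecnn,zfk] -> 7 lines: tropt xbbz gfflb ecnn zfk gdaqp xiw
Hunk 5: at line 3 remove [ecnn,zfk,gdaqp] add [lbba,azw,mzy] -> 7 lines: tropt xbbz gfflb lbba azw mzy xiw
Hunk 6: at line 1 remove [gfflb,lbba] add [avyc,orev,jotg] -> 8 lines: tropt xbbz avyc orev jotg azw mzy xiw
Hunk 7: at line 3 remove [jotg,azw] add [rczoa] -> 7 lines: tropt xbbz avyc orev rczoa mzy xiw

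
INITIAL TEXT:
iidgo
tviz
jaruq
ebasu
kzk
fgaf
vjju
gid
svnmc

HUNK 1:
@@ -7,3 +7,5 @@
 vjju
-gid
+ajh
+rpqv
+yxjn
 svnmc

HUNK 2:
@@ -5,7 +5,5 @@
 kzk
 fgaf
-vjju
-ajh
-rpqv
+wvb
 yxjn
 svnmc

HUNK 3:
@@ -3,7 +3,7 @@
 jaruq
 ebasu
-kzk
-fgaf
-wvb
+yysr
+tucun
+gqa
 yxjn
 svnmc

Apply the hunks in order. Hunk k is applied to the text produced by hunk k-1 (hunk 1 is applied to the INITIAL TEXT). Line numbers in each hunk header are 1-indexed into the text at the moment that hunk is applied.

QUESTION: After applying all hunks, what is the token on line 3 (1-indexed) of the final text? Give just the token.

Hunk 1: at line 7 remove [gid] add [ajh,rpqv,yxjn] -> 11 lines: iidgo tviz jaruq ebasu kzk fgaf vjju ajh rpqv yxjn svnmc
Hunk 2: at line 5 remove [vjju,ajh,rpqv] add [wvb] -> 9 lines: iidgo tviz jaruq ebasu kzk fgaf wvb yxjn svnmc
Hunk 3: at line 3 remove [kzk,fgaf,wvb] add [yysr,tucun,gqa] -> 9 lines: iidgo tviz jaruq ebasu yysr tucun gqa yxjn svnmc
Final line 3: jaruq

Answer: jaruq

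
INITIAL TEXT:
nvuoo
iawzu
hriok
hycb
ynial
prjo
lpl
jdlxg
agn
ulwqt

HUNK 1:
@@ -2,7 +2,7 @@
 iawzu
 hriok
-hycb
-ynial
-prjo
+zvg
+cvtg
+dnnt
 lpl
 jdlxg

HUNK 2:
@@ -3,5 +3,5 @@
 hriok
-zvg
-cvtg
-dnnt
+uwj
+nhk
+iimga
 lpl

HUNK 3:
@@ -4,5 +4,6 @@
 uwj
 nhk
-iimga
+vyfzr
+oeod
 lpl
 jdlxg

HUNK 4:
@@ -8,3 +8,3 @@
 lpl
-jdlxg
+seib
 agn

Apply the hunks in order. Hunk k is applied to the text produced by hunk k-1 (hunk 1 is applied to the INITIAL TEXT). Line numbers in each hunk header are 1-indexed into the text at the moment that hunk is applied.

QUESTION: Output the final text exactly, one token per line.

Hunk 1: at line 2 remove [hycb,ynial,prjo] add [zvg,cvtg,dnnt] -> 10 lines: nvuoo iawzu hriok zvg cvtg dnnt lpl jdlxg agn ulwqt
Hunk 2: at line 3 remove [zvg,cvtg,dnnt] add [uwj,nhk,iimga] -> 10 lines: nvuoo iawzu hriok uwj nhk iimga lpl jdlxg agn ulwqt
Hunk 3: at line 4 remove [iimga] add [vyfzr,oeod] -> 11 lines: nvuoo iawzu hriok uwj nhk vyfzr oeod lpl jdlxg agn ulwqt
Hunk 4: at line 8 remove [jdlxg] add [seib] -> 11 lines: nvuoo iawzu hriok uwj nhk vyfzr oeod lpl seib agn ulwqt

Answer: nvuoo
iawzu
hriok
uwj
nhk
vyfzr
oeod
lpl
seib
agn
ulwqt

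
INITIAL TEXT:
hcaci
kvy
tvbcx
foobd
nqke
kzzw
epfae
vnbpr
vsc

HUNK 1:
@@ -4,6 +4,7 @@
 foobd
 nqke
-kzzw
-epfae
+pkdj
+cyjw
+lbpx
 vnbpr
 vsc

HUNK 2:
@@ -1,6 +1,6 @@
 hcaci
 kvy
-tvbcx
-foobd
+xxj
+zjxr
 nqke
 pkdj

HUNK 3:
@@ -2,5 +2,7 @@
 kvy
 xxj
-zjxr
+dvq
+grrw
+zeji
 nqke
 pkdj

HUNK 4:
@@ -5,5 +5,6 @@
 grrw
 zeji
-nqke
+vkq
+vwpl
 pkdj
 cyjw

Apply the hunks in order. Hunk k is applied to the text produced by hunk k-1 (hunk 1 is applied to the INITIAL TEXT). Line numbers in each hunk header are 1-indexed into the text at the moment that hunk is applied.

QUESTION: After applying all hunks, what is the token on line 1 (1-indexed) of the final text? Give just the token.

Answer: hcaci

Derivation:
Hunk 1: at line 4 remove [kzzw,epfae] add [pkdj,cyjw,lbpx] -> 10 lines: hcaci kvy tvbcx foobd nqke pkdj cyjw lbpx vnbpr vsc
Hunk 2: at line 1 remove [tvbcx,foobd] add [xxj,zjxr] -> 10 lines: hcaci kvy xxj zjxr nqke pkdj cyjw lbpx vnbpr vsc
Hunk 3: at line 2 remove [zjxr] add [dvq,grrw,zeji] -> 12 lines: hcaci kvy xxj dvq grrw zeji nqke pkdj cyjw lbpx vnbpr vsc
Hunk 4: at line 5 remove [nqke] add [vkq,vwpl] -> 13 lines: hcaci kvy xxj dvq grrw zeji vkq vwpl pkdj cyjw lbpx vnbpr vsc
Final line 1: hcaci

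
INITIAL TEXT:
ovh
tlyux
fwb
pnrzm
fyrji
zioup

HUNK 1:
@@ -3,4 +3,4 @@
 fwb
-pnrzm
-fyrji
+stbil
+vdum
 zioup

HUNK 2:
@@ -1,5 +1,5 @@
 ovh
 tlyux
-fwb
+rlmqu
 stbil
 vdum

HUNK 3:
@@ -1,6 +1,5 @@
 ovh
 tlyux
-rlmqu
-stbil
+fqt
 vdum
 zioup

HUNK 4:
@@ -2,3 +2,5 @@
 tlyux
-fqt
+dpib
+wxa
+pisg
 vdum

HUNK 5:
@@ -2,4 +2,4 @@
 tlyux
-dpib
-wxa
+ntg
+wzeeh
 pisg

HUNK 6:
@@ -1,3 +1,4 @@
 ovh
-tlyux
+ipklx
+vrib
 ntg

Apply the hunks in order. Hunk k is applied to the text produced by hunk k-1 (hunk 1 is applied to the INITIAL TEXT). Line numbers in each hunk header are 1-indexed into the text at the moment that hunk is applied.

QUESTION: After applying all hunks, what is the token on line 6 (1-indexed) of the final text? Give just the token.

Answer: pisg

Derivation:
Hunk 1: at line 3 remove [pnrzm,fyrji] add [stbil,vdum] -> 6 lines: ovh tlyux fwb stbil vdum zioup
Hunk 2: at line 1 remove [fwb] add [rlmqu] -> 6 lines: ovh tlyux rlmqu stbil vdum zioup
Hunk 3: at line 1 remove [rlmqu,stbil] add [fqt] -> 5 lines: ovh tlyux fqt vdum zioup
Hunk 4: at line 2 remove [fqt] add [dpib,wxa,pisg] -> 7 lines: ovh tlyux dpib wxa pisg vdum zioup
Hunk 5: at line 2 remove [dpib,wxa] add [ntg,wzeeh] -> 7 lines: ovh tlyux ntg wzeeh pisg vdum zioup
Hunk 6: at line 1 remove [tlyux] add [ipklx,vrib] -> 8 lines: ovh ipklx vrib ntg wzeeh pisg vdum zioup
Final line 6: pisg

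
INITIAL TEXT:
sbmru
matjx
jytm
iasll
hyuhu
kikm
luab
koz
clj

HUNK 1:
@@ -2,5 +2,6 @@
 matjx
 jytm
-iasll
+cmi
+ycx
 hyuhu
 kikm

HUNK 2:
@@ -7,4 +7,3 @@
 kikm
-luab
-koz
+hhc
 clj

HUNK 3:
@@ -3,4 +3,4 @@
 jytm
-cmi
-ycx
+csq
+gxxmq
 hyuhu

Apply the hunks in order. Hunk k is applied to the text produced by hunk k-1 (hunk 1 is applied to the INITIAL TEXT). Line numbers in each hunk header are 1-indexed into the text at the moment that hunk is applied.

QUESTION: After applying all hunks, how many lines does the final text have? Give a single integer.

Hunk 1: at line 2 remove [iasll] add [cmi,ycx] -> 10 lines: sbmru matjx jytm cmi ycx hyuhu kikm luab koz clj
Hunk 2: at line 7 remove [luab,koz] add [hhc] -> 9 lines: sbmru matjx jytm cmi ycx hyuhu kikm hhc clj
Hunk 3: at line 3 remove [cmi,ycx] add [csq,gxxmq] -> 9 lines: sbmru matjx jytm csq gxxmq hyuhu kikm hhc clj
Final line count: 9

Answer: 9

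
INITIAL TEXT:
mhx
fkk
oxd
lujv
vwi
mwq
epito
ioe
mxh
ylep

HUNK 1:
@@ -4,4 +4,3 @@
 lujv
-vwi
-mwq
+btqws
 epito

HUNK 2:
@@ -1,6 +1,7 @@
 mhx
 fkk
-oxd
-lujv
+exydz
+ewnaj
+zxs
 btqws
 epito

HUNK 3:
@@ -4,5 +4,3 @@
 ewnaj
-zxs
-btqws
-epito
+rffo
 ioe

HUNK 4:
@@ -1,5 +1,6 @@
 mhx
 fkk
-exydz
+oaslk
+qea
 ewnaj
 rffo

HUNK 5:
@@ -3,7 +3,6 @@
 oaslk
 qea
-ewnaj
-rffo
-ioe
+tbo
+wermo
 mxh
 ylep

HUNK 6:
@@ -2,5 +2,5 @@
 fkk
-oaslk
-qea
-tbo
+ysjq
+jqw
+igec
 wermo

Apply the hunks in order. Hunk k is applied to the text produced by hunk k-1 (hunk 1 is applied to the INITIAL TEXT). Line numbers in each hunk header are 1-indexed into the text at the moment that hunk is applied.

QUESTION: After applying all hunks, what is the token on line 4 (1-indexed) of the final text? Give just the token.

Answer: jqw

Derivation:
Hunk 1: at line 4 remove [vwi,mwq] add [btqws] -> 9 lines: mhx fkk oxd lujv btqws epito ioe mxh ylep
Hunk 2: at line 1 remove [oxd,lujv] add [exydz,ewnaj,zxs] -> 10 lines: mhx fkk exydz ewnaj zxs btqws epito ioe mxh ylep
Hunk 3: at line 4 remove [zxs,btqws,epito] add [rffo] -> 8 lines: mhx fkk exydz ewnaj rffo ioe mxh ylep
Hunk 4: at line 1 remove [exydz] add [oaslk,qea] -> 9 lines: mhx fkk oaslk qea ewnaj rffo ioe mxh ylep
Hunk 5: at line 3 remove [ewnaj,rffo,ioe] add [tbo,wermo] -> 8 lines: mhx fkk oaslk qea tbo wermo mxh ylep
Hunk 6: at line 2 remove [oaslk,qea,tbo] add [ysjq,jqw,igec] -> 8 lines: mhx fkk ysjq jqw igec wermo mxh ylep
Final line 4: jqw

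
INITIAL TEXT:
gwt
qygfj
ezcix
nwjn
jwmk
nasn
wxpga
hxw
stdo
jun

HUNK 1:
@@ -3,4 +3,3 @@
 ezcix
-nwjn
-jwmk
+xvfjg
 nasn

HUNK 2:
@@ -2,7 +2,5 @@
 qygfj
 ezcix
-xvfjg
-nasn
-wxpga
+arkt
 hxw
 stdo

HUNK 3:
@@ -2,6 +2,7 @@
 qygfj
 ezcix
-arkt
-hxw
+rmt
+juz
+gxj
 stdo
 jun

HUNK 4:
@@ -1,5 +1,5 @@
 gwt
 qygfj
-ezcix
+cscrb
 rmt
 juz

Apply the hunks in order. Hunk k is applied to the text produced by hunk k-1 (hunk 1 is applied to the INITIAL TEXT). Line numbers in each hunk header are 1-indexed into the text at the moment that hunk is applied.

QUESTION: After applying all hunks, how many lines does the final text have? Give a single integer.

Hunk 1: at line 3 remove [nwjn,jwmk] add [xvfjg] -> 9 lines: gwt qygfj ezcix xvfjg nasn wxpga hxw stdo jun
Hunk 2: at line 2 remove [xvfjg,nasn,wxpga] add [arkt] -> 7 lines: gwt qygfj ezcix arkt hxw stdo jun
Hunk 3: at line 2 remove [arkt,hxw] add [rmt,juz,gxj] -> 8 lines: gwt qygfj ezcix rmt juz gxj stdo jun
Hunk 4: at line 1 remove [ezcix] add [cscrb] -> 8 lines: gwt qygfj cscrb rmt juz gxj stdo jun
Final line count: 8

Answer: 8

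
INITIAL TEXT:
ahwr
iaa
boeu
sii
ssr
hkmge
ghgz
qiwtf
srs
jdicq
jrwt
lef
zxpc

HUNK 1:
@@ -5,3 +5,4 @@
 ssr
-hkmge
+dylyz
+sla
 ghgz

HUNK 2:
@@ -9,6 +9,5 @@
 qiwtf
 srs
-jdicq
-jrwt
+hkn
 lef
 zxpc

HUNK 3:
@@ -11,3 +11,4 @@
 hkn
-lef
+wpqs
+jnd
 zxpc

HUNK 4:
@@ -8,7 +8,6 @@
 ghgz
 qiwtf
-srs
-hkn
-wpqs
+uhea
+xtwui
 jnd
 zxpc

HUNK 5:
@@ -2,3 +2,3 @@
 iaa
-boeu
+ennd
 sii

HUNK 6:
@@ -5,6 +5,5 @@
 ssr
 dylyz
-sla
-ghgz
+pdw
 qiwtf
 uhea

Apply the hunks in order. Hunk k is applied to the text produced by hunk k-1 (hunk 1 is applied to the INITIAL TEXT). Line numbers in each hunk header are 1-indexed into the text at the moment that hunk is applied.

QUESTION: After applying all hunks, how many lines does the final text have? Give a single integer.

Hunk 1: at line 5 remove [hkmge] add [dylyz,sla] -> 14 lines: ahwr iaa boeu sii ssr dylyz sla ghgz qiwtf srs jdicq jrwt lef zxpc
Hunk 2: at line 9 remove [jdicq,jrwt] add [hkn] -> 13 lines: ahwr iaa boeu sii ssr dylyz sla ghgz qiwtf srs hkn lef zxpc
Hunk 3: at line 11 remove [lef] add [wpqs,jnd] -> 14 lines: ahwr iaa boeu sii ssr dylyz sla ghgz qiwtf srs hkn wpqs jnd zxpc
Hunk 4: at line 8 remove [srs,hkn,wpqs] add [uhea,xtwui] -> 13 lines: ahwr iaa boeu sii ssr dylyz sla ghgz qiwtf uhea xtwui jnd zxpc
Hunk 5: at line 2 remove [boeu] add [ennd] -> 13 lines: ahwr iaa ennd sii ssr dylyz sla ghgz qiwtf uhea xtwui jnd zxpc
Hunk 6: at line 5 remove [sla,ghgz] add [pdw] -> 12 lines: ahwr iaa ennd sii ssr dylyz pdw qiwtf uhea xtwui jnd zxpc
Final line count: 12

Answer: 12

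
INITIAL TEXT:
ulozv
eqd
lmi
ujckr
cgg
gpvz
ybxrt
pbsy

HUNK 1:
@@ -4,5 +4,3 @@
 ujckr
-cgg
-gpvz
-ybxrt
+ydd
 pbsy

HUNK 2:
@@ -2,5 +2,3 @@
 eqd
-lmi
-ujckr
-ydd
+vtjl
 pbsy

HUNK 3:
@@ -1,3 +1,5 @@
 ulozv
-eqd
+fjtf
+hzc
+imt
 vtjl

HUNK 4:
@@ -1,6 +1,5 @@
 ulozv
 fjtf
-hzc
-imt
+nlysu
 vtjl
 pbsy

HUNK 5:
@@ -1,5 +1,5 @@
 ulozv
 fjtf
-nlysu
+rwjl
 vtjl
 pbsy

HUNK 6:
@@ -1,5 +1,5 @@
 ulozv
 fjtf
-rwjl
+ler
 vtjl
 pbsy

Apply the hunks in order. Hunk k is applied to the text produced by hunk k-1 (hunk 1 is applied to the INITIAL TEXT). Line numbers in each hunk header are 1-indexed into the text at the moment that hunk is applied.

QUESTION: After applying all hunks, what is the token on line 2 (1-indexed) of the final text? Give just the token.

Answer: fjtf

Derivation:
Hunk 1: at line 4 remove [cgg,gpvz,ybxrt] add [ydd] -> 6 lines: ulozv eqd lmi ujckr ydd pbsy
Hunk 2: at line 2 remove [lmi,ujckr,ydd] add [vtjl] -> 4 lines: ulozv eqd vtjl pbsy
Hunk 3: at line 1 remove [eqd] add [fjtf,hzc,imt] -> 6 lines: ulozv fjtf hzc imt vtjl pbsy
Hunk 4: at line 1 remove [hzc,imt] add [nlysu] -> 5 lines: ulozv fjtf nlysu vtjl pbsy
Hunk 5: at line 1 remove [nlysu] add [rwjl] -> 5 lines: ulozv fjtf rwjl vtjl pbsy
Hunk 6: at line 1 remove [rwjl] add [ler] -> 5 lines: ulozv fjtf ler vtjl pbsy
Final line 2: fjtf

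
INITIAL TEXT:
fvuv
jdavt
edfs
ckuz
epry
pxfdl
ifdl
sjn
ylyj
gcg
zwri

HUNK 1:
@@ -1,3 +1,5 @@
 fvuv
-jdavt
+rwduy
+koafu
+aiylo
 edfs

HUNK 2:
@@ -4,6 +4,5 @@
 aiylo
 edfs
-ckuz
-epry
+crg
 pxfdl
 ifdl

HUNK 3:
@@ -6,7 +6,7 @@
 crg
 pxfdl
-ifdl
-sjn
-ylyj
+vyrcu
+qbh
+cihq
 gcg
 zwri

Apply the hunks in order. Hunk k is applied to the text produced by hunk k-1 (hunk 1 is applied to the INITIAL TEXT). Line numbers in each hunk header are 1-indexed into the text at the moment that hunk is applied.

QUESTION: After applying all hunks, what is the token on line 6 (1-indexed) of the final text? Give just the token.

Answer: crg

Derivation:
Hunk 1: at line 1 remove [jdavt] add [rwduy,koafu,aiylo] -> 13 lines: fvuv rwduy koafu aiylo edfs ckuz epry pxfdl ifdl sjn ylyj gcg zwri
Hunk 2: at line 4 remove [ckuz,epry] add [crg] -> 12 lines: fvuv rwduy koafu aiylo edfs crg pxfdl ifdl sjn ylyj gcg zwri
Hunk 3: at line 6 remove [ifdl,sjn,ylyj] add [vyrcu,qbh,cihq] -> 12 lines: fvuv rwduy koafu aiylo edfs crg pxfdl vyrcu qbh cihq gcg zwri
Final line 6: crg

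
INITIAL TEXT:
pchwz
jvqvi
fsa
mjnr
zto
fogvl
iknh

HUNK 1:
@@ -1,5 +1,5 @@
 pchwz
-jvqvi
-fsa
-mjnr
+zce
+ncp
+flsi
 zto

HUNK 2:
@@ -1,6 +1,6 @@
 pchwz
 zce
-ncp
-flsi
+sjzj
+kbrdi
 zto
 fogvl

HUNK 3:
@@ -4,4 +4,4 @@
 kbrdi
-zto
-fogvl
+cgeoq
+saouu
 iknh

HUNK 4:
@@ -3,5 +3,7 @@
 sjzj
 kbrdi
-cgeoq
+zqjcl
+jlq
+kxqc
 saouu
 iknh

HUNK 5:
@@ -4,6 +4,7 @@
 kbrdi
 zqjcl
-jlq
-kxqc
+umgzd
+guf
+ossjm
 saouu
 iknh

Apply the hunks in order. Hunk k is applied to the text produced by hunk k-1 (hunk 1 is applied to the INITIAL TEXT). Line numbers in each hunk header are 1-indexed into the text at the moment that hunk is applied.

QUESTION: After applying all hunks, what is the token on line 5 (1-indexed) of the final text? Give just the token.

Answer: zqjcl

Derivation:
Hunk 1: at line 1 remove [jvqvi,fsa,mjnr] add [zce,ncp,flsi] -> 7 lines: pchwz zce ncp flsi zto fogvl iknh
Hunk 2: at line 1 remove [ncp,flsi] add [sjzj,kbrdi] -> 7 lines: pchwz zce sjzj kbrdi zto fogvl iknh
Hunk 3: at line 4 remove [zto,fogvl] add [cgeoq,saouu] -> 7 lines: pchwz zce sjzj kbrdi cgeoq saouu iknh
Hunk 4: at line 3 remove [cgeoq] add [zqjcl,jlq,kxqc] -> 9 lines: pchwz zce sjzj kbrdi zqjcl jlq kxqc saouu iknh
Hunk 5: at line 4 remove [jlq,kxqc] add [umgzd,guf,ossjm] -> 10 lines: pchwz zce sjzj kbrdi zqjcl umgzd guf ossjm saouu iknh
Final line 5: zqjcl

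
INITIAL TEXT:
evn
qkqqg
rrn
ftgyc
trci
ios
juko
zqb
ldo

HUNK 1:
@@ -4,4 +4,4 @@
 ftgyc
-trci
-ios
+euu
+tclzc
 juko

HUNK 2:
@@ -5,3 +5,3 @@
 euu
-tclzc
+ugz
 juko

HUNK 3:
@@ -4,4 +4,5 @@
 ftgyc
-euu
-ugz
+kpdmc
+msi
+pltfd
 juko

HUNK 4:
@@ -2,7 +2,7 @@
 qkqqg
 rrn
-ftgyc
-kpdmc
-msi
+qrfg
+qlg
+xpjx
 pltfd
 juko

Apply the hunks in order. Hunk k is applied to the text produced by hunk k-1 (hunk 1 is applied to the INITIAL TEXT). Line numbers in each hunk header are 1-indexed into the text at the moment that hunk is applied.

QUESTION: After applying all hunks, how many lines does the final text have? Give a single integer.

Answer: 10

Derivation:
Hunk 1: at line 4 remove [trci,ios] add [euu,tclzc] -> 9 lines: evn qkqqg rrn ftgyc euu tclzc juko zqb ldo
Hunk 2: at line 5 remove [tclzc] add [ugz] -> 9 lines: evn qkqqg rrn ftgyc euu ugz juko zqb ldo
Hunk 3: at line 4 remove [euu,ugz] add [kpdmc,msi,pltfd] -> 10 lines: evn qkqqg rrn ftgyc kpdmc msi pltfd juko zqb ldo
Hunk 4: at line 2 remove [ftgyc,kpdmc,msi] add [qrfg,qlg,xpjx] -> 10 lines: evn qkqqg rrn qrfg qlg xpjx pltfd juko zqb ldo
Final line count: 10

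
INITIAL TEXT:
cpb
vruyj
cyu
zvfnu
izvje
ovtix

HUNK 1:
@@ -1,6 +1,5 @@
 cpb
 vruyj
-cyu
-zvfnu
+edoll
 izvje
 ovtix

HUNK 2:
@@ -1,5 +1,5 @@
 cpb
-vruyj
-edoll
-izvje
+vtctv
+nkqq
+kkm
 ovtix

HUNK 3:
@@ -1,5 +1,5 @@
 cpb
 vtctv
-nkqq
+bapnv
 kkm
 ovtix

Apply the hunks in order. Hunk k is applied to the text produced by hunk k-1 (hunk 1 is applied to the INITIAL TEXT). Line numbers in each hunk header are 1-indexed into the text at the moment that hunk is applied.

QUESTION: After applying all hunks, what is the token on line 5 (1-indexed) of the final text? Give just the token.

Answer: ovtix

Derivation:
Hunk 1: at line 1 remove [cyu,zvfnu] add [edoll] -> 5 lines: cpb vruyj edoll izvje ovtix
Hunk 2: at line 1 remove [vruyj,edoll,izvje] add [vtctv,nkqq,kkm] -> 5 lines: cpb vtctv nkqq kkm ovtix
Hunk 3: at line 1 remove [nkqq] add [bapnv] -> 5 lines: cpb vtctv bapnv kkm ovtix
Final line 5: ovtix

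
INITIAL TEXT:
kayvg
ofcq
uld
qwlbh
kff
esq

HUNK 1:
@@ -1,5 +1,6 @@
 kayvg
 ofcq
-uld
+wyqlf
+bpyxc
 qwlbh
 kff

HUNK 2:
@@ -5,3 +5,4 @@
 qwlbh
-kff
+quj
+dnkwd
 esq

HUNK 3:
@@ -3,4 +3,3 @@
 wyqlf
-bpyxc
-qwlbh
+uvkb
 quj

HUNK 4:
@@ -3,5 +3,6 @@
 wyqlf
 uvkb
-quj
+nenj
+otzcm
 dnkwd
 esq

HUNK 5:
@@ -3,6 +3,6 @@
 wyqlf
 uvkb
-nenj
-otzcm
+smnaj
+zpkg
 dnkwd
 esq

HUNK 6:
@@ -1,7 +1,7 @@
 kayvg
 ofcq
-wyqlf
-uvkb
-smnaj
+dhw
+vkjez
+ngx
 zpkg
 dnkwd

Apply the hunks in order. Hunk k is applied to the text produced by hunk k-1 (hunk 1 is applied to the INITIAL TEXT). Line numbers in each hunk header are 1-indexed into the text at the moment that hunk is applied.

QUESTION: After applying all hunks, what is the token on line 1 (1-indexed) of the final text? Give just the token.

Hunk 1: at line 1 remove [uld] add [wyqlf,bpyxc] -> 7 lines: kayvg ofcq wyqlf bpyxc qwlbh kff esq
Hunk 2: at line 5 remove [kff] add [quj,dnkwd] -> 8 lines: kayvg ofcq wyqlf bpyxc qwlbh quj dnkwd esq
Hunk 3: at line 3 remove [bpyxc,qwlbh] add [uvkb] -> 7 lines: kayvg ofcq wyqlf uvkb quj dnkwd esq
Hunk 4: at line 3 remove [quj] add [nenj,otzcm] -> 8 lines: kayvg ofcq wyqlf uvkb nenj otzcm dnkwd esq
Hunk 5: at line 3 remove [nenj,otzcm] add [smnaj,zpkg] -> 8 lines: kayvg ofcq wyqlf uvkb smnaj zpkg dnkwd esq
Hunk 6: at line 1 remove [wyqlf,uvkb,smnaj] add [dhw,vkjez,ngx] -> 8 lines: kayvg ofcq dhw vkjez ngx zpkg dnkwd esq
Final line 1: kayvg

Answer: kayvg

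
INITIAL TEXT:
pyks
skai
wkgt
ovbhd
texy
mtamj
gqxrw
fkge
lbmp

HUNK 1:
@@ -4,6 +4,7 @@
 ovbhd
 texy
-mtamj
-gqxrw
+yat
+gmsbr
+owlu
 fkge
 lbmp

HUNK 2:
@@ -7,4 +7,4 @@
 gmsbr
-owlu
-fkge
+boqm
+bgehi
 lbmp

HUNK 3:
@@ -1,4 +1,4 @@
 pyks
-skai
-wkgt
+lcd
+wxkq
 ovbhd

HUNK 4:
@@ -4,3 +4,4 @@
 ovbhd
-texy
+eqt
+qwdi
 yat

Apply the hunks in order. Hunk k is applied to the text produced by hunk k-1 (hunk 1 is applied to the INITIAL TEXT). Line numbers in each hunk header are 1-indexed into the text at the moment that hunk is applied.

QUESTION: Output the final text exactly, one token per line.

Answer: pyks
lcd
wxkq
ovbhd
eqt
qwdi
yat
gmsbr
boqm
bgehi
lbmp

Derivation:
Hunk 1: at line 4 remove [mtamj,gqxrw] add [yat,gmsbr,owlu] -> 10 lines: pyks skai wkgt ovbhd texy yat gmsbr owlu fkge lbmp
Hunk 2: at line 7 remove [owlu,fkge] add [boqm,bgehi] -> 10 lines: pyks skai wkgt ovbhd texy yat gmsbr boqm bgehi lbmp
Hunk 3: at line 1 remove [skai,wkgt] add [lcd,wxkq] -> 10 lines: pyks lcd wxkq ovbhd texy yat gmsbr boqm bgehi lbmp
Hunk 4: at line 4 remove [texy] add [eqt,qwdi] -> 11 lines: pyks lcd wxkq ovbhd eqt qwdi yat gmsbr boqm bgehi lbmp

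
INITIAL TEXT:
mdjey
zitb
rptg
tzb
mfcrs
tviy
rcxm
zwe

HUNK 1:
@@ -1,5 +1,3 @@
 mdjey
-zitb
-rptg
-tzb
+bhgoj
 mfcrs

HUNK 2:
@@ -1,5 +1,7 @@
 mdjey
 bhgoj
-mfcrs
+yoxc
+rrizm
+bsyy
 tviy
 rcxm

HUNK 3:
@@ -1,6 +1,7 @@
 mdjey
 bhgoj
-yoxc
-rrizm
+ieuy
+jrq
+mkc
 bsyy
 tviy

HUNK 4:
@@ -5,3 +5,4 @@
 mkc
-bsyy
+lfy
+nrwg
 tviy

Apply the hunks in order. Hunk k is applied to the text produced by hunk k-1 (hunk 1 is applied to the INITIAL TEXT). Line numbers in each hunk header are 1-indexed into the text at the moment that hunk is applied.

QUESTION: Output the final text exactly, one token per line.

Answer: mdjey
bhgoj
ieuy
jrq
mkc
lfy
nrwg
tviy
rcxm
zwe

Derivation:
Hunk 1: at line 1 remove [zitb,rptg,tzb] add [bhgoj] -> 6 lines: mdjey bhgoj mfcrs tviy rcxm zwe
Hunk 2: at line 1 remove [mfcrs] add [yoxc,rrizm,bsyy] -> 8 lines: mdjey bhgoj yoxc rrizm bsyy tviy rcxm zwe
Hunk 3: at line 1 remove [yoxc,rrizm] add [ieuy,jrq,mkc] -> 9 lines: mdjey bhgoj ieuy jrq mkc bsyy tviy rcxm zwe
Hunk 4: at line 5 remove [bsyy] add [lfy,nrwg] -> 10 lines: mdjey bhgoj ieuy jrq mkc lfy nrwg tviy rcxm zwe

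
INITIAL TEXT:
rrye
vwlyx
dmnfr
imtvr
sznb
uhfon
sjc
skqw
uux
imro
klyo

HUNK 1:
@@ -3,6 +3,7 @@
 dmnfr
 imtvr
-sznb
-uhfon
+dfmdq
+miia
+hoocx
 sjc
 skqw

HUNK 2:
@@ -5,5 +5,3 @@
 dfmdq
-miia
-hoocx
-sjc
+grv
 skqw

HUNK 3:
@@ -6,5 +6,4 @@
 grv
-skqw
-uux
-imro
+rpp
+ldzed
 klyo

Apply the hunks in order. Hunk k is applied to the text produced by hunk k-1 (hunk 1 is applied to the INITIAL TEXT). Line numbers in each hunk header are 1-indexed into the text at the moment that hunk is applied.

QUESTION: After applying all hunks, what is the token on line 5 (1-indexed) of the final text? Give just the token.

Hunk 1: at line 3 remove [sznb,uhfon] add [dfmdq,miia,hoocx] -> 12 lines: rrye vwlyx dmnfr imtvr dfmdq miia hoocx sjc skqw uux imro klyo
Hunk 2: at line 5 remove [miia,hoocx,sjc] add [grv] -> 10 lines: rrye vwlyx dmnfr imtvr dfmdq grv skqw uux imro klyo
Hunk 3: at line 6 remove [skqw,uux,imro] add [rpp,ldzed] -> 9 lines: rrye vwlyx dmnfr imtvr dfmdq grv rpp ldzed klyo
Final line 5: dfmdq

Answer: dfmdq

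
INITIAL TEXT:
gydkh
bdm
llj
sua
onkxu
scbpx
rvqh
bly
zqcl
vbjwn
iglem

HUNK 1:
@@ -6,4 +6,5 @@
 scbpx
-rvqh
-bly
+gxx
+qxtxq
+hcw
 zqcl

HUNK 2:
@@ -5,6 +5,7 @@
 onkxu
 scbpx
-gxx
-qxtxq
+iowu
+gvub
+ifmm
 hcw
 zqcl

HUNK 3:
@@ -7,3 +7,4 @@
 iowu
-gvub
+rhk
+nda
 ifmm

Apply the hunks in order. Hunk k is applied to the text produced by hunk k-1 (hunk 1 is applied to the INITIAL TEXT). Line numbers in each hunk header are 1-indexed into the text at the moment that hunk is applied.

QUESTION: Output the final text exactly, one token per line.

Answer: gydkh
bdm
llj
sua
onkxu
scbpx
iowu
rhk
nda
ifmm
hcw
zqcl
vbjwn
iglem

Derivation:
Hunk 1: at line 6 remove [rvqh,bly] add [gxx,qxtxq,hcw] -> 12 lines: gydkh bdm llj sua onkxu scbpx gxx qxtxq hcw zqcl vbjwn iglem
Hunk 2: at line 5 remove [gxx,qxtxq] add [iowu,gvub,ifmm] -> 13 lines: gydkh bdm llj sua onkxu scbpx iowu gvub ifmm hcw zqcl vbjwn iglem
Hunk 3: at line 7 remove [gvub] add [rhk,nda] -> 14 lines: gydkh bdm llj sua onkxu scbpx iowu rhk nda ifmm hcw zqcl vbjwn iglem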